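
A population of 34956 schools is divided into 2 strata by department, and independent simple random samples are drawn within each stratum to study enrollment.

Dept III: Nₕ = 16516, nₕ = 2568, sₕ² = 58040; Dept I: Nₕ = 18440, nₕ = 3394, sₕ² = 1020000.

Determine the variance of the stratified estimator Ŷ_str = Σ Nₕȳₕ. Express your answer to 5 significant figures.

8.8588 × 10^10

Var(Ŷ_str) = Σₕ Nₕ²(1 − fₕ)sₕ²/nₕ.
Dept III: 16516²·(1 − 2568/16516)·58040/2568 = 5.2065399 × 10^9.
Dept I: 18440²·(1 − 3394/18440)·1020000/3394 = 8.3381616 × 10^10.
Sum = 8.8588156 × 10^10.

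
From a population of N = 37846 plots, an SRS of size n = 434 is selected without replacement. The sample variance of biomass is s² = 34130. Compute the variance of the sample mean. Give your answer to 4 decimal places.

77.7387

Under SRS without replacement, Var(ȳ) = (1 − f)·s²/n with f = n/N = 434/37846 = 0.01146753.
Var(ȳ) = (1 − 0.01146753)·34130/434 = 0.98853247·78.640553 = 77.73874.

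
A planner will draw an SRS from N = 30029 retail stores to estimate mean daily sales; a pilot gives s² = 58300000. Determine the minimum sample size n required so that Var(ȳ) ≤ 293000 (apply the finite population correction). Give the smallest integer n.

Without fpc, n₀ = s²/D = 58300000/293000 = 198.9761.
With fpc, (1 − n/N)·s²/n ≤ D requires n ≥ n₀/(1 + n₀/N) = 198.9761/(1 + 198.9761/30029) = 197.6663.
Rounding up, n = 198.

198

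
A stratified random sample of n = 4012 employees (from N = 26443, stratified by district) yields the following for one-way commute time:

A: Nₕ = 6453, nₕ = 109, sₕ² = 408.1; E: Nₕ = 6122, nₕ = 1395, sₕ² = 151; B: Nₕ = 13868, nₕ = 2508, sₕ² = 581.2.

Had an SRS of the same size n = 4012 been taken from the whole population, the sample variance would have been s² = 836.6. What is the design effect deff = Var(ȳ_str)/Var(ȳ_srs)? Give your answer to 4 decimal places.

Var(ȳ_str) = Σ Wₕ²(1−fₕ)sₕ²/nₕ with Wₕ = Nₕ/26443:
  A: (6453/26443)²·(1−109/6453)·408.1/109 = 0.21920148
  E: (6122/26443)²·(1−1395/6122)·151/1395 = 0.0044798164
  B: (13868/26443)²·(1−2508/13868)·581.2/2508 = 0.052211815
  → Var(ȳ_str) = 0.27589311.
Var(ȳ_srs) = (1 − 4012/26443)·836.6/4012 = 0.17688656.
deff = 0.27589311 / 0.17688656 = 1.5597.

1.5597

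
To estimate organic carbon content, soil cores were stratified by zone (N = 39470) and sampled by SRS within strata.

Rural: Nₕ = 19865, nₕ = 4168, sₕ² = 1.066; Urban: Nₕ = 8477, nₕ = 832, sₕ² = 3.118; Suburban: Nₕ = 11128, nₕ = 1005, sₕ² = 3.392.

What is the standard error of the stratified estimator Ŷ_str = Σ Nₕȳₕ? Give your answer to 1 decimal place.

838.3

Var(Ŷ_str) = Σₕ Nₕ²(1 − fₕ)sₕ²/nₕ.
Rural: 19865²·(1 − 4168/19865)·1.066/4168 = 79750.74.
Urban: 8477²·(1 − 832/8477)·3.118/832 = 242869.21.
Suburban: 11128²·(1 − 1005/11128)·3.392/1005 = 380203.52.
Sum = 702823.47.
SE = √(702823.47) = 838.3.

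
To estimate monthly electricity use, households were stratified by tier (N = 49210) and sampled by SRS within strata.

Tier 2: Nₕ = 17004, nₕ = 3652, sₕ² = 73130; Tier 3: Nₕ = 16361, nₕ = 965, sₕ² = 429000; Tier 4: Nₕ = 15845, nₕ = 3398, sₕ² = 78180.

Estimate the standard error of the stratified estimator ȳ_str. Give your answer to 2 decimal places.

7.07

Var(ȳ_str) = Σₕ Wₕ²(1 − fₕ)sₕ²/nₕ with Wₕ = Nₕ/N, N = 49210.
Tier 2: Wₕ = 0.34553952; term = 0.34553952²·(1 − 0.21477299)·73130/3652 = 1.8773943.
Tier 3: Wₕ = 0.33247307; term = 0.33247307²·(1 − 0.05898172)·429000/965 = 46.242467.
Tier 4: Wₕ = 0.32198740; term = 0.32198740²·(1 − 0.21445251)·78180/3398 = 1.8737968.
Sum = 49.993658.
SE = √(49.993658) = 7.07.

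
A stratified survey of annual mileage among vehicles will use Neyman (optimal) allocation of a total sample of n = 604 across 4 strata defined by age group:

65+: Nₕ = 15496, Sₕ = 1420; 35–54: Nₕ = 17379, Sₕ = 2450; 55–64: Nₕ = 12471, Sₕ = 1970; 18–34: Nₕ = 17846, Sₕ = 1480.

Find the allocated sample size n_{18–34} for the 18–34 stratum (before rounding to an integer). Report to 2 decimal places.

138.05

Neyman allocation: nₕ = n·NₕSₕ / Σⱼ NⱼSⱼ.
Σ NⱼSⱼ = 15496·1420 + 17379·2450 + 12471·1970 + 17846·1480 = 1.1556282 × 10^8.
n_{18–34} = 604·17846·1480 / (1.1556282 × 10^8) = 138.05.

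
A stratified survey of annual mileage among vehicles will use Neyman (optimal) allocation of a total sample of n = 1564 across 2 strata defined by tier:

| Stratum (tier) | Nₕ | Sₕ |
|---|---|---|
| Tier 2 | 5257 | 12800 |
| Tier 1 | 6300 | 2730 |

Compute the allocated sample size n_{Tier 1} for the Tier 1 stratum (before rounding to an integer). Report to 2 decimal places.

318.38

Neyman allocation: nₕ = n·NₕSₕ / Σⱼ NⱼSⱼ.
Σ NⱼSⱼ = 5257·12800 + 6300·2730 = 8.44886 × 10^7.
n_{Tier 1} = 1564·6300·2730 / (8.44886 × 10^7) = 318.38.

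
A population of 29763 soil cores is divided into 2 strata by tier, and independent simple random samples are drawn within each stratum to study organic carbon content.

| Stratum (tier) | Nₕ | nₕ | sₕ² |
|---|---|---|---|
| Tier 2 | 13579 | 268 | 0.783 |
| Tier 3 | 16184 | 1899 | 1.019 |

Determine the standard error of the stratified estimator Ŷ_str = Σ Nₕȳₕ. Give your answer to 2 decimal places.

807.55

Var(Ŷ_str) = Σₕ Nₕ²(1 − fₕ)sₕ²/nₕ.
Tier 2: 13579²·(1 − 268/13579)·0.783/268 = 528086.96.
Tier 3: 16184²·(1 − 1899/16184)·1.019/1899 = 124055.3.
Sum = 652142.26.
SE = √(652142.26) = 807.55.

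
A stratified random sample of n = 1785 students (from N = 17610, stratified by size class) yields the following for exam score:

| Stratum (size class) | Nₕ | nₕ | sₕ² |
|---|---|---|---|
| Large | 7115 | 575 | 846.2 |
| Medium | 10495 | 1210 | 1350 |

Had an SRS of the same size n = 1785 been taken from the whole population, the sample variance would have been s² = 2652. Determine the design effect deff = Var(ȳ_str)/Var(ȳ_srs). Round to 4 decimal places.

0.4280

Var(ȳ_str) = Σ Wₕ²(1−fₕ)sₕ²/nₕ with Wₕ = Nₕ/17610:
  Large: (7115/17610)²·(1−575/7115)·846.2/575 = 0.22082036
  Medium: (10495/17610)²·(1−1210/10495)·1350/1210 = 0.35058557
  → Var(ȳ_str) = 0.57140593.
Var(ȳ_srs) = (1 − 1785/17610)·2652/1785 = 1.335118.
deff = 0.57140593 / 1.335118 = 0.4280.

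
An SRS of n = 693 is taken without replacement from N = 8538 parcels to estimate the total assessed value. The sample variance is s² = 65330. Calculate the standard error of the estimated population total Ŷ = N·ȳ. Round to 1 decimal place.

79462.9

Var(Ŷ) = N²·Var(ȳ) = N²·(1 − n/N)·s²/n.
f = 693/8538 = 0.08116655; Var(ȳ) = 0.91883345·65330/693 = 86.619609.
Var(Ŷ) = 8538² · 86.619609 = 6.3143481 × 10^9.
SE(Ŷ) = √(6.3143481 × 10^9) = 79462.9.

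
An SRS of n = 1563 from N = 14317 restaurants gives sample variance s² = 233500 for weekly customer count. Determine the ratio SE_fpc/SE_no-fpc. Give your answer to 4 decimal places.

f = n/N = 1563/14317 = 0.10917092.
SE_no-fpc = √(s²/n) = 12.22261; SE_fpc = √((1−f)s²/n) = 11.536157.
Ratio = √(1−f) = 0.94383742.

0.9438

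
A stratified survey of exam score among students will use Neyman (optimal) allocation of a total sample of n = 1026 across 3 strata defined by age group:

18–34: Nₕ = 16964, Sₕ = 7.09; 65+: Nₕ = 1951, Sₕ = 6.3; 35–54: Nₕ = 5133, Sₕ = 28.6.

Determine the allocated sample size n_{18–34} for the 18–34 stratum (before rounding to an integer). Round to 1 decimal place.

Neyman allocation: nₕ = n·NₕSₕ / Σⱼ NⱼSⱼ.
Σ NⱼSⱼ = 16964·7.09 + 1951·6.3 + 5133·28.6 = 279369.86.
n_{18–34} = 1026·16964·7.09 / 279369.86 = 441.7.

441.7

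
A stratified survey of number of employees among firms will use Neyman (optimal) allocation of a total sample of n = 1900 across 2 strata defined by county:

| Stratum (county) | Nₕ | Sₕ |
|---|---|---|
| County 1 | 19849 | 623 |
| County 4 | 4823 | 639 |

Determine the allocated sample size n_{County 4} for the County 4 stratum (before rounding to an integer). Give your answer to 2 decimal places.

Neyman allocation: nₕ = n·NₕSₕ / Σⱼ NⱼSⱼ.
Σ NⱼSⱼ = 19849·623 + 4823·639 = 1.5447824 × 10^7.
n_{County 4} = 1900·4823·639 / (1.5447824 × 10^7) = 379.06.

379.06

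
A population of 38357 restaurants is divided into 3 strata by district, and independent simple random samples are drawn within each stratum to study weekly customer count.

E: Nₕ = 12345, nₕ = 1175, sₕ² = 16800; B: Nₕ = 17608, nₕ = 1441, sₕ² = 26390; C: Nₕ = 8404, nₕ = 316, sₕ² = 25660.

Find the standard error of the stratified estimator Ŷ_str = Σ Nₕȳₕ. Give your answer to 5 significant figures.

112710

Var(Ŷ_str) = Σₕ Nₕ²(1 − fₕ)sₕ²/nₕ.
E: 12345²·(1 − 1175/12345)·16800/1175 = 1.9715858 × 10^9.
B: 17608²·(1 − 1441/17608)·26390/1441 = 5.2133259 × 10^9.
C: 8404²·(1 − 316/8404)·25660/316 = 5.5194621 × 10^9.
Sum = 1.2704374 × 10^10.
SE = √(1.2704374 × 10^10) = 112710.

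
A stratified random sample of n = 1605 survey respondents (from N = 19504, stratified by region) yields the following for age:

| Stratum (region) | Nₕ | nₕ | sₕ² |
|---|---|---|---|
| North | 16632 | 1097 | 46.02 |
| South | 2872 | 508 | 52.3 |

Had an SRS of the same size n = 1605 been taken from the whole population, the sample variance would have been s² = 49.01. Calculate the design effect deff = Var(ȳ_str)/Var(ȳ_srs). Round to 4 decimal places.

1.0824

Var(ȳ_str) = Σ Wₕ²(1−fₕ)sₕ²/nₕ with Wₕ = Nₕ/19504:
  North: (16632/19504)²·(1−1097/16632)·46.02/1097 = 0.028493667
  South: (2872/19504)²·(1−508/2872)·52.3/508 = 0.0018374795
  → Var(ȳ_str) = 0.030331147.
Var(ȳ_srs) = (1 − 1605/19504)·49.01/1605 = 0.028023008.
deff = 0.030331147 / 0.028023008 = 1.0824.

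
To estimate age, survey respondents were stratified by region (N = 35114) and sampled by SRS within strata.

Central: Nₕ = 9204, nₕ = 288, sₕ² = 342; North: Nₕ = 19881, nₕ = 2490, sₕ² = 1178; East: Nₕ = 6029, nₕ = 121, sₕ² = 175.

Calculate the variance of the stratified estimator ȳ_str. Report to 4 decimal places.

Var(ȳ_str) = Σₕ Wₕ²(1 − fₕ)sₕ²/nₕ with Wₕ = Nₕ/N, N = 35114.
Central: Wₕ = 0.26211767; term = 0.26211767²·(1 − 0.03129074)·342/288 = 0.07903504.
North: Wₕ = 0.56618443; term = 0.56618443²·(1 − 0.12524521)·1178/2490 = 0.13266248.
East: Wₕ = 0.17169790; term = 0.17169790²·(1 − 0.02006966)·175/121 = 0.041780905.
Sum = 0.25347843.

0.2535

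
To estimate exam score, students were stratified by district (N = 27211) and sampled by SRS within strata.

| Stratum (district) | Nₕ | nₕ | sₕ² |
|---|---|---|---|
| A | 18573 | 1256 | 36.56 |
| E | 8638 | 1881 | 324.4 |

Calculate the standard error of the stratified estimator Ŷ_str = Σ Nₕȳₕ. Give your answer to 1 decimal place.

4407.7

Var(Ŷ_str) = Σₕ Nₕ²(1 − fₕ)sₕ²/nₕ.
A: 18573²·(1 − 1256/18573)·36.56/1256 = 9.3620566 × 10^6.
E: 8638²·(1 − 1881/8638)·324.4/1881 = 1.0066052 × 10^7.
Sum = 1.9428109 × 10^7.
SE = √(1.9428109 × 10^7) = 4407.7.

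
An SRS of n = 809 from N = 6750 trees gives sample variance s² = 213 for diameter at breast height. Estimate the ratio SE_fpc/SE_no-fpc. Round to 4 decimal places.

0.9382

f = n/N = 809/6750 = 0.11985185.
SE_no-fpc = √(s²/n) = 0.51311598; SE_fpc = √((1−f)s²/n) = 0.48138597.
Ratio = √(1−f) = 0.93816211.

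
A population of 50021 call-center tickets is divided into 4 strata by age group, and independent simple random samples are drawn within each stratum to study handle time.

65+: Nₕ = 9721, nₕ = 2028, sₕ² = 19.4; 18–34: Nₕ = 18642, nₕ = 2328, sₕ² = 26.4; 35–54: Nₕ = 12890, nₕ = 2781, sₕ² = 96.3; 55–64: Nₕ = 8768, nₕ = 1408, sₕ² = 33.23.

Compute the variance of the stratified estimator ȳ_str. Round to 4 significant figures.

Var(ȳ_str) = Σₕ Wₕ²(1 − fₕ)sₕ²/nₕ with Wₕ = Nₕ/N, N = 50021.
65+: Wₕ = 0.19433838; term = 0.19433838²·(1 − 0.20862051)·19.4/2028 = 2.8591419 × 10^-4.
18–34: Wₕ = 0.37268347; term = 0.37268347²·(1 − 0.12487930)·26.4/2328 = 0.0013783807.
35–54: Wₕ = 0.25769177; term = 0.25769177²·(1 − 0.21574864)·96.3/2781 = 0.0018033568.
55–64: Wₕ = 0.17528638; term = 0.17528638²·(1 − 0.16058394)·33.23/1408 = 6.086972 × 10^-4.
Sum = 0.0040763489.

0.004076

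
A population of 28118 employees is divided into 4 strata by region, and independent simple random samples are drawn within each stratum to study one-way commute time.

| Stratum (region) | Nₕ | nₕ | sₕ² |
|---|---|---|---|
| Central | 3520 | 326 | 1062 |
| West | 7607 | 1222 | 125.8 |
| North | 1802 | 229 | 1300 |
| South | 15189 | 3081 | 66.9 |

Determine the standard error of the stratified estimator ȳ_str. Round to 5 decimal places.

Var(ȳ_str) = Σₕ Wₕ²(1 − fₕ)sₕ²/nₕ with Wₕ = Nₕ/N, N = 28118.
Central: Wₕ = 0.12518671; term = 0.12518671²·(1 − 0.09261364)·1062/326 = 0.046325022.
West: Wₕ = 0.27053845; term = 0.27053845²·(1 − 0.16064151)·125.8/1222 = 0.0063243355.
North: Wₕ = 0.06408706; term = 0.06408706²·(1 − 0.12708102)·1300/229 = 0.020352723.
South: Wₕ = 0.54018778; term = 0.54018778²·(1 − 0.20284416)·66.9/3081 = 0.0050508813.
Sum = 0.078052962.
SE = √(0.078052962) = 0.27938.

0.27938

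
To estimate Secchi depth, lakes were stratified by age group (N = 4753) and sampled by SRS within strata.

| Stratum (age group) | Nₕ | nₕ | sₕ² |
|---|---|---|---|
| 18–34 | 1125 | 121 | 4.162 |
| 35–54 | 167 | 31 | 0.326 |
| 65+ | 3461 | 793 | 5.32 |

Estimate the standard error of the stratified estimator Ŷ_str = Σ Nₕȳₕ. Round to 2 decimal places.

317.86

Var(Ŷ_str) = Σₕ Nₕ²(1 − fₕ)sₕ²/nₕ.
18–34: 1125²·(1 − 121/1125)·4.162/121 = 38851.066.
35–54: 167²·(1 − 31/167)·0.326/31 = 238.84232.
65+: 3461²·(1 − 793/3461)·5.32/793 = 61947.797.
Sum = 101037.71.
SE = √(101037.71) = 317.86.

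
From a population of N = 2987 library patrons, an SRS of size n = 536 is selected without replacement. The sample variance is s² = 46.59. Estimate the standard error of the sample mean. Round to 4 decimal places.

0.2671

Under SRS without replacement, Var(ȳ) = (1 − f)·s²/n with f = n/N = 536/2987 = 0.17944426.
Var(ȳ) = (1 − 0.17944426)·46.59/536 = 0.82055574·0.086921642 = 0.071324052.
SE(ȳ) = √(0.071324052) = 0.2671.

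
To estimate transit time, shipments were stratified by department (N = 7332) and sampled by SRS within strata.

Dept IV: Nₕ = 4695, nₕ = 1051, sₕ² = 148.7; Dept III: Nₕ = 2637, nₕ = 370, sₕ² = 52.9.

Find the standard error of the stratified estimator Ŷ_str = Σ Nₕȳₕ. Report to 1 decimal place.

Var(Ŷ_str) = Σₕ Nₕ²(1 − fₕ)sₕ²/nₕ.
Dept IV: 4695²·(1 − 1051/4695)·148.7/1051 = 2.4205955 × 10^6.
Dept III: 2637²·(1 − 370/2637)·52.9/370 = 854703.73.
Sum = 3.2752992 × 10^6.
SE = √(3.2752992 × 10^6) = 1809.8.

1809.8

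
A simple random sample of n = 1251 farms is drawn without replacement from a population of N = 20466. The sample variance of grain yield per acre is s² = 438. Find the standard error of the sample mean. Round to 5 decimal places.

Under SRS without replacement, Var(ȳ) = (1 − f)·s²/n with f = n/N = 1251/20466 = 0.06112577.
Var(ȳ) = (1 − 0.06112577)·438/1251 = 0.93887423·0.3501199 = 0.32871856.
SE(ȳ) = √(0.32871856) = 0.57334.

0.57334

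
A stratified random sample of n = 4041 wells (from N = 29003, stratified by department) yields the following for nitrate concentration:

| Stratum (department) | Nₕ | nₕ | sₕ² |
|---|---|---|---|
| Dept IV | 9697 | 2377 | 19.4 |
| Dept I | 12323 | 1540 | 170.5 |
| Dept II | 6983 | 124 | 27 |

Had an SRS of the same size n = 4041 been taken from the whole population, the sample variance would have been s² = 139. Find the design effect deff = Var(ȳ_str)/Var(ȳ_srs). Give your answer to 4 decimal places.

Var(ȳ_str) = Σ Wₕ²(1−fₕ)sₕ²/nₕ with Wₕ = Nₕ/29003:
  Dept IV: (9697/29003)²·(1−2377/9697)·19.4/2377 = 6.8870808 × 10^-4
  Dept I: (12323/29003)²·(1−1540/12323)·170.5/1540 = 0.017489358
  Dept II: (6983/29003)²·(1−124/6983)·27/124 = 0.012398213
  → Var(ȳ_str) = 0.030576279.
Var(ȳ_srs) = (1 − 4041/29003)·139/4041 = 0.029604819.
deff = 0.030576279 / 0.029604819 = 1.0328.

1.0328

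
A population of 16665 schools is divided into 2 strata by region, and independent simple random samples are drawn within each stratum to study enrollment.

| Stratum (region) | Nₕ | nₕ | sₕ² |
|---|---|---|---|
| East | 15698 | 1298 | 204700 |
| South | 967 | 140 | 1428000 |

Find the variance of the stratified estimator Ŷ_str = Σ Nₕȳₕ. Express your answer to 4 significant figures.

4.381 × 10^10

Var(Ŷ_str) = Σₕ Nₕ²(1 − fₕ)sₕ²/nₕ.
East: 15698²·(1 − 1298/15698)·204700/1298 = 3.5649215 × 10^10.
South: 967²·(1 − 140/967)·1428000/140 = 8.1570318 × 10^9.
Sum = 4.3806247 × 10^10.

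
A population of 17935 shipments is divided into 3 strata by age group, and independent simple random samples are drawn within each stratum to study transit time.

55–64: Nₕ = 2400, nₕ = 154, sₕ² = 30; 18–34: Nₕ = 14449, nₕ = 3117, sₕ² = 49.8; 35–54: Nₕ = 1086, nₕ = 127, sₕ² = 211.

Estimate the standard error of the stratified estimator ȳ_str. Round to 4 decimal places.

Var(ȳ_str) = Σₕ Wₕ²(1 − fₕ)sₕ²/nₕ with Wₕ = Nₕ/N, N = 17935.
55–64: Wₕ = 0.13381656; term = 0.13381656²·(1 − 0.06416667)·30/154 = 0.0032645157.
18–34: Wₕ = 0.80563145; term = 0.80563145²·(1 − 0.21572427)·49.8/3117 = 0.0081326884.
35–54: Wₕ = 0.06055199; term = 0.06055199²·(1 − 0.11694291)·211/127 = 0.0053792831.
Sum = 0.016776487.
SE = √(0.016776487) = 0.1295.

0.1295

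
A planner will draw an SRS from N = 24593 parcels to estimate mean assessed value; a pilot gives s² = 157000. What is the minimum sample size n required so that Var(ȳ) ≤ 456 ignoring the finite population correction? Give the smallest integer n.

Without fpc, n₀ = s²/D = 157000/456 = 344.2982.
Rounding up, n = 345.

345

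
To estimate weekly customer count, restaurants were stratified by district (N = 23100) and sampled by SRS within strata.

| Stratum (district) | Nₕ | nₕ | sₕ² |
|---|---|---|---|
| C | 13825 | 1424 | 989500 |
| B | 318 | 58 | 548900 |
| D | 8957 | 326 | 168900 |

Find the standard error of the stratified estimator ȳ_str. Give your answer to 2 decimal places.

17.31

Var(ȳ_str) = Σₕ Wₕ²(1 − fₕ)sₕ²/nₕ with Wₕ = Nₕ/N, N = 23100.
C: Wₕ = 0.59848485; term = 0.59848485²·(1 − 0.10300181)·989500/1424 = 223.25629.
B: Wₕ = 0.01376623; term = 0.01376623²·(1 − 0.18238994)·548900/58 = 1.4663638.
D: Wₕ = 0.38774892; term = 0.38774892²·(1 − 0.03639611)·168900/326 = 75.060557.
Sum = 299.78321.
SE = √(299.78321) = 17.31.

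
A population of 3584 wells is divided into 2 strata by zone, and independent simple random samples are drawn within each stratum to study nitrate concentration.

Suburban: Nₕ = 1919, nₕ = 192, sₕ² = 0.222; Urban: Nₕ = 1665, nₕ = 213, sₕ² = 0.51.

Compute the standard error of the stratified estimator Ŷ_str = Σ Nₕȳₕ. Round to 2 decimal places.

Var(Ŷ_str) = Σₕ Nₕ²(1 − fₕ)sₕ²/nₕ.
Suburban: 1919²·(1 − 192/1919)·0.222/192 = 3831.9432.
Urban: 1665²·(1 − 213/1665)·0.51/213 = 5788.5718.
Sum = 9620.515.
SE = √(9620.515) = 98.08.

98.08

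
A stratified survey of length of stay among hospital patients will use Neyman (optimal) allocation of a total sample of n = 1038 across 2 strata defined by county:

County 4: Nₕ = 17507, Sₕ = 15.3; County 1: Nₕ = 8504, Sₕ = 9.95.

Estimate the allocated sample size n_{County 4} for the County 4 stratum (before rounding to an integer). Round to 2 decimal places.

Neyman allocation: nₕ = n·NₕSₕ / Σⱼ NⱼSⱼ.
Σ NⱼSⱼ = 17507·15.3 + 8504·9.95 = 352471.9.
n_{County 4} = 1038·17507·15.3 / 352471.9 = 788.82.

788.82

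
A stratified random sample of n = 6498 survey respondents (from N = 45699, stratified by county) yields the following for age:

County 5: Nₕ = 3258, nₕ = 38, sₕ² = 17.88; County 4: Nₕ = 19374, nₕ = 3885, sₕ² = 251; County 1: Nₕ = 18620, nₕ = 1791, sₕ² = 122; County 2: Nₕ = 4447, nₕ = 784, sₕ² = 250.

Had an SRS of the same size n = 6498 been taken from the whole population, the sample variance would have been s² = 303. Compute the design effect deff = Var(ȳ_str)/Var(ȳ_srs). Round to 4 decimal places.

0.6089

Var(ȳ_str) = Σ Wₕ²(1−fₕ)sₕ²/nₕ with Wₕ = Nₕ/45699:
  County 5: (3258/45699)²·(1−38/3258)·17.88/38 = 0.002363619
  County 4: (19374/45699)²·(1−3885/19374)·251/3885 = 0.0092835051
  County 1: (18620/45699)²·(1−1791/18620)·122/1791 = 0.010220893
  County 2: (4447/45699)²·(1−784/4447)·250/784 = 0.0024872223
  → Var(ȳ_str) = 0.024355239.
Var(ȳ_srs) = (1 − 6498/45699)·303/6498 = 0.03999939.
deff = 0.024355239 / 0.03999939 = 0.6089.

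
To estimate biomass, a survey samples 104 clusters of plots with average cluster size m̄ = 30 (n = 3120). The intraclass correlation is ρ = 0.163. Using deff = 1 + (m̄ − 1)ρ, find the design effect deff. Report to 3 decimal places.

deff = 1 + (30 − 1)·0.163 = 1 + 4.727 = 5.727.

5.727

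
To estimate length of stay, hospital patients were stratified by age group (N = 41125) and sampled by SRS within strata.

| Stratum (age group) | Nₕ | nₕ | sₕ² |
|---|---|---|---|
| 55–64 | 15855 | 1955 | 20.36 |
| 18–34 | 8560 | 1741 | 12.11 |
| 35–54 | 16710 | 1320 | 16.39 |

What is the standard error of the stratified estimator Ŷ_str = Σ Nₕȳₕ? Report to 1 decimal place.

2427.8

Var(Ŷ_str) = Σₕ Nₕ²(1 − fₕ)sₕ²/nₕ.
55–64: 15855²·(1 − 1955/15855)·20.36/1955 = 2.2951552 × 10^6.
18–34: 8560²·(1 − 1741/8560)·12.11/1741 = 406012.9.
35–54: 16710²·(1 − 1320/16710)·16.39/1320 = 3.1931557 × 10^6.
Sum = 5.8943238 × 10^6.
SE = √(5.8943238 × 10^6) = 2427.8.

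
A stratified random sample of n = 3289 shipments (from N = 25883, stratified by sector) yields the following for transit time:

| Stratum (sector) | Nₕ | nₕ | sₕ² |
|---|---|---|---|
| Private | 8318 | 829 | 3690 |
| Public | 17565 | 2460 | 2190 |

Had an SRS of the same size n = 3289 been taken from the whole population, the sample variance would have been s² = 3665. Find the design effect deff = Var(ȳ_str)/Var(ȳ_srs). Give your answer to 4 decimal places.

Var(ȳ_str) = Σ Wₕ²(1−fₕ)sₕ²/nₕ with Wₕ = Nₕ/25883:
  Private: (8318/25883)²·(1−829/8318)·3690/829 = 0.4138904
  Public: (17565/25883)²·(1−2460/17565)·2190/2460 = 0.35257269
  → Var(ȳ_str) = 0.76646309.
Var(ȳ_srs) = (1 − 3289/25883)·3665/3289 = 0.97272173.
deff = 0.76646309 / 0.97272173 = 0.7880.

0.7880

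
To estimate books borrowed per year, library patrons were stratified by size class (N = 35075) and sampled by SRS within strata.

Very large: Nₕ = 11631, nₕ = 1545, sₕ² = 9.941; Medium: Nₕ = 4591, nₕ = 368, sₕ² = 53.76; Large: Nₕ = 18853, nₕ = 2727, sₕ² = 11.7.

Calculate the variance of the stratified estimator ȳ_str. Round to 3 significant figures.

0.00398

Var(ȳ_str) = Σₕ Wₕ²(1 − fₕ)sₕ²/nₕ with Wₕ = Nₕ/N, N = 35075.
Very large: Wₕ = 0.33160371; term = 0.33160371²·(1 − 0.13283467)·9.941/1545 = 6.1353911 × 10^-4.
Medium: Wₕ = 0.13089095; term = 0.13089095²·(1 − 0.08015683)·53.76/368 = 0.0023022075.
Large: Wₕ = 0.53750535; term = 0.53750535²·(1 − 0.14464541)·11.7/2727 = 0.0010602603.
Sum = 0.0039760069.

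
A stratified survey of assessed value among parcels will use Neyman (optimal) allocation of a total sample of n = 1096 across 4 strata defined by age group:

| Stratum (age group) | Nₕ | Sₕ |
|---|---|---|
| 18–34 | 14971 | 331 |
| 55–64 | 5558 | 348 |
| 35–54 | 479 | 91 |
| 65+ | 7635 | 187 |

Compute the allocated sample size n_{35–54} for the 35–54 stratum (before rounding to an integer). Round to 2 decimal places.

Neyman allocation: nₕ = n·NₕSₕ / Σⱼ NⱼSⱼ.
Σ NⱼSⱼ = 14971·331 + 5558·348 + 479·91 + 7635·187 = 8.360919 × 10^6.
n_{35–54} = 1096·479·91 / (8.360919 × 10^6) = 5.71.

5.71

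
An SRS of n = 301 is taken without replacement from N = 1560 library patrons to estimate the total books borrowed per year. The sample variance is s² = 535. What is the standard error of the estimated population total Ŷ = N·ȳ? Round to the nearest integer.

Var(Ŷ) = N²·Var(ȳ) = N²·(1 − n/N)·s²/n.
f = 301/1560 = 0.19294872; Var(ȳ) = 0.80705128·535/301 = 1.4344599.
Var(Ŷ) = 1560² · 1.4344599 = 3.4909016 × 10^6.
SE(Ŷ) = √(3.4909016 × 10^6) = 1868.

1868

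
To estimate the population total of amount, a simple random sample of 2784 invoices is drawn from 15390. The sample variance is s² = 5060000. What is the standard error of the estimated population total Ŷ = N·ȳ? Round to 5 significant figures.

Var(Ŷ) = N²·Var(ȳ) = N²·(1 − n/N)·s²/n.
f = 2784/15390 = 0.18089669; Var(ȳ) = 0.81910331·5060000/2784 = 1488.7438.
Var(Ŷ) = 15390² · 1488.7438 = 3.526121 × 10^11.
SE(Ŷ) = √(3.526121 × 10^11) = 593810.

593810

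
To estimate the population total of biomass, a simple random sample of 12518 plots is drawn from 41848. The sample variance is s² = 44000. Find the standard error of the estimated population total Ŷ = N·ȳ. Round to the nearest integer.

65683

Var(Ŷ) = N²·Var(ȳ) = N²·(1 − n/N)·s²/n.
f = 12518/41848 = 0.29913019; Var(ȳ) = 0.70086981·44000/12518 = 2.4635143.
Var(Ŷ) = 41848² · 2.4635143 = 4.314242 × 10^9.
SE(Ŷ) = √(4.314242 × 10^9) = 65683.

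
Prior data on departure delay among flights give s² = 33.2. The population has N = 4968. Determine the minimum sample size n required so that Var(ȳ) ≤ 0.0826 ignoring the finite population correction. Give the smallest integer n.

Without fpc, n₀ = s²/D = 33.2/0.0826 = 401.9370.
Rounding up, n = 402.

402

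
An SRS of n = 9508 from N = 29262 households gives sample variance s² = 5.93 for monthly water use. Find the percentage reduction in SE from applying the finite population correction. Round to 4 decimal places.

f = n/N = 9508/29262 = 0.32492653.
SE_no-fpc = √(s²/n) = 0.024973693; SE_fpc = √((1−f)s²/n) = 0.020519099.
Ratio = √(1−f) = 0.82162855. Reduction = 100·(1 − 0.82162855) = 17.8371%.

17.8371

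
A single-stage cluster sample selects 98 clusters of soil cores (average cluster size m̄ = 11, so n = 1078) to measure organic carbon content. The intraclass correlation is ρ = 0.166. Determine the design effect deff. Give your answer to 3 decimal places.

deff = 1 + (11 − 1)·0.166 = 1 + 1.66 = 2.66.

2.660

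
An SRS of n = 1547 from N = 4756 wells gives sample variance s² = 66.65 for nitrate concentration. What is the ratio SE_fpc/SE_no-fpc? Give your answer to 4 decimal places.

0.8214

f = n/N = 1547/4756 = 0.32527334.
SE_no-fpc = √(s²/n) = 0.20756538; SE_fpc = √((1−f)s²/n) = 0.17049783.
Ratio = √(1−f) = 0.82141747.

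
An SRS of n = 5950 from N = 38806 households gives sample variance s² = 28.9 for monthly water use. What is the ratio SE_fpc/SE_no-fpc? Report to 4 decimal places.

0.9201

f = n/N = 5950/38806 = 0.15332681.
SE_no-fpc = √(s²/n) = 0.069693205; SE_fpc = √((1−f)s²/n) = 0.064128096.
Ratio = √(1−f) = 0.92014846.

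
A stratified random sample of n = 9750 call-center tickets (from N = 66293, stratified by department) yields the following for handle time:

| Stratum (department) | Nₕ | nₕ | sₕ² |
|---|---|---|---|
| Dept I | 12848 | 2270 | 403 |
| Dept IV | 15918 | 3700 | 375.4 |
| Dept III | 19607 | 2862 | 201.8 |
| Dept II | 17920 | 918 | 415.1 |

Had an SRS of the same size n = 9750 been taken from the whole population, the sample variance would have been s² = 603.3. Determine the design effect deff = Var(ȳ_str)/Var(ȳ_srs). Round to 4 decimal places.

Var(ȳ_str) = Σ Wₕ²(1−fₕ)sₕ²/nₕ with Wₕ = Nₕ/66293:
  Dept I: (12848/66293)²·(1−2270/12848)·403/2270 = 0.0054901339
  Dept IV: (15918/66293)²·(1−3700/15918)·375.4/3700 = 0.0044899946
  Dept III: (19607/66293)²·(1−2862/19607)·201.8/2862 = 0.0052675963
  Dept II: (17920/66293)²·(1−918/17920)·415.1/918 = 0.031348208
  → Var(ȳ_str) = 0.046595933.
Var(ȳ_srs) = (1 − 9750/66293)·603.3/9750 = 0.052776415.
deff = 0.046595933 / 0.052776415 = 0.8829.

0.8829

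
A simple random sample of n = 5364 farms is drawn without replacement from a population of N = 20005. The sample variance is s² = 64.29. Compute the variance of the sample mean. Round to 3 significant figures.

Under SRS without replacement, Var(ȳ) = (1 − f)·s²/n with f = n/N = 5364/20005 = 0.26813297.
Var(ȳ) = (1 − 0.26813297)·64.29/5364 = 0.73186703·0.011985459 = 0.008771762.

0.00877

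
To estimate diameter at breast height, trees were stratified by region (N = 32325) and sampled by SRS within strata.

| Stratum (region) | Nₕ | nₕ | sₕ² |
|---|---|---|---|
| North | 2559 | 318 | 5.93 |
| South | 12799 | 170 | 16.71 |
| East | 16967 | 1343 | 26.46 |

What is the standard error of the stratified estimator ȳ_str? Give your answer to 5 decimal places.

Var(ȳ_str) = Σₕ Wₕ²(1 − fₕ)sₕ²/nₕ with Wₕ = Nₕ/N, N = 32325.
North: Wₕ = 0.07916473; term = 0.07916473²·(1 − 0.12426729)·5.93/318 = 1.0234406 × 10^-4.
South: Wₕ = 0.39594741; term = 0.39594741²·(1 − 0.01328229)·16.71/170 = 0.015205316.
East: Wₕ = 0.52488786; term = 0.52488786²·(1 − 0.07915365)·26.46/1343 = 0.004998435.
Sum = 0.020306095.
SE = √(0.020306095) = 0.14250.

0.14250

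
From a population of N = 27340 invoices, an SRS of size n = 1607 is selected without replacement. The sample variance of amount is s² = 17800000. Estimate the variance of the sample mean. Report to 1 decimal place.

10425.5

Under SRS without replacement, Var(ȳ) = (1 − f)·s²/n with f = n/N = 1607/27340 = 0.05877835.
Var(ȳ) = (1 − 0.05877835)·17800000/1607 = 0.94122165·11076.54 = 10425.479.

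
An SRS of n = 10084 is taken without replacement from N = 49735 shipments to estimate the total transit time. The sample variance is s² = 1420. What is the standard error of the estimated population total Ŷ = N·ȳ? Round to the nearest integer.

16664

Var(Ŷ) = N²·Var(ȳ) = N²·(1 − n/N)·s²/n.
f = 10084/49735 = 0.20275460; Var(ȳ) = 0.79724540·1420/10084 = 0.11226581.
Var(Ŷ) = 49735² · 0.11226581 = 2.7769736 × 10^8.
SE(Ŷ) = √(2.7769736 × 10^8) = 16664.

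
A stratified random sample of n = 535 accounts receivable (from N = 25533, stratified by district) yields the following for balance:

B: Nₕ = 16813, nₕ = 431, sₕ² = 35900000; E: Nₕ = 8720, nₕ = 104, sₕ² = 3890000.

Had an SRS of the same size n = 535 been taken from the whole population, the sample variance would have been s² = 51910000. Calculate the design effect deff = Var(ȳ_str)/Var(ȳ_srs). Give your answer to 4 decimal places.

0.4158

Var(ȳ_str) = Σ Wₕ²(1−fₕ)sₕ²/nₕ with Wₕ = Nₕ/25533:
  B: (16813/25533)²·(1−431/16813)·35900000/431 = 35190.515
  E: (8720/25533)²·(1−104/8720)·3890000/104 = 4310.5704
  → Var(ȳ_str) = 39501.085.
Var(ȳ_srs) = (1 − 535/25533)·51910000/535 = 94994.982.
deff = 39501.085 / 94994.982 = 0.4158.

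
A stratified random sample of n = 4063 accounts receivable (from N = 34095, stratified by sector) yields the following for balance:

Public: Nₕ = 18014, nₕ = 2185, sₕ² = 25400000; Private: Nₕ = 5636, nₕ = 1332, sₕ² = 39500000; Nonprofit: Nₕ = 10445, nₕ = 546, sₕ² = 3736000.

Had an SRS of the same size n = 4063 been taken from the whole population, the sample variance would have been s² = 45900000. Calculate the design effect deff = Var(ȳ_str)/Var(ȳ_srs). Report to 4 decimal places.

0.4099

Var(ȳ_str) = Σ Wₕ²(1−fₕ)sₕ²/nₕ with Wₕ = Nₕ/34095:
  Public: (18014/34095)²·(1−2185/18014)·25400000/2185 = 2851.4419
  Private: (5636/34095)²·(1−1332/5636)·39500000/1332 = 618.8063
  Nonprofit: (10445/34095)²·(1−546/10445)·3736000/546 = 608.60092
  → Var(ȳ_str) = 4078.8491.
Var(ȳ_srs) = (1 − 4063/34095)·45900000/4063 = 9950.8327.
deff = 4078.8491 / 9950.8327 = 0.4099.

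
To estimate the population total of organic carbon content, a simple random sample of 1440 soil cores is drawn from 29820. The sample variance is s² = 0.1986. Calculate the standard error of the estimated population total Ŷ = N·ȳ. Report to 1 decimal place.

341.6

Var(Ŷ) = N²·Var(ȳ) = N²·(1 − n/N)·s²/n.
f = 1440/29820 = 0.04828974; Var(ȳ) = 0.95171026·0.1986/1440 = 1.3125671 × 10^-4.
Var(Ŷ) = 29820² · (1.3125671 × 10^-4) = 116717.72.
SE(Ŷ) = √(116717.72) = 341.6.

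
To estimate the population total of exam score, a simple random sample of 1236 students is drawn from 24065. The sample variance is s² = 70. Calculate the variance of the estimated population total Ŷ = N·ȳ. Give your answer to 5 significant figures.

3.1114 × 10^7

Var(Ŷ) = N²·Var(ȳ) = N²·(1 − n/N)·s²/n.
f = 1236/24065 = 0.05136090; Var(ȳ) = 0.94863910·70/1236 = 0.053725516.
Var(Ŷ) = 24065² · 0.053725516 = 3.1113748 × 10^7.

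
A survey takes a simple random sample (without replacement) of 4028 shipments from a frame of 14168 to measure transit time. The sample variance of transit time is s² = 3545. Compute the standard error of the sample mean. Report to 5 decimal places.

0.79365

Under SRS without replacement, Var(ȳ) = (1 − f)·s²/n with f = n/N = 4028/14168 = 0.28430265.
Var(ȳ) = (1 − 0.28430265)·3545/4028 = 0.71569735·0.88008937 = 0.62987763.
SE(ȳ) = √(0.62987763) = 0.79365.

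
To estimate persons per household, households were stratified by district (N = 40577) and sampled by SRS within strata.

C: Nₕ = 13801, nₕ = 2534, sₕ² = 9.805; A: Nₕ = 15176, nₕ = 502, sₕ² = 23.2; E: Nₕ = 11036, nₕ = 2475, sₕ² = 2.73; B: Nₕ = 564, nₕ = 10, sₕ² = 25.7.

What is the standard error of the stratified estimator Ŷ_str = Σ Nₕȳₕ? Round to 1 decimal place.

3435.2

Var(Ŷ_str) = Σₕ Nₕ²(1 − fₕ)sₕ²/nₕ.
C: 13801²·(1 − 2534/13801)·9.805/2534 = 601672.05.
A: 15176²·(1 − 502/15176)·23.2/502 = 1.0291771 × 10^7.
E: 11036²·(1 − 2475/11036)·2.73/2475 = 104213.42.
B: 564²·(1 − 10/564)·25.7/10 = 803011.92.
Sum = 1.1800668 × 10^7.
SE = √(1.1800668 × 10^7) = 3435.2.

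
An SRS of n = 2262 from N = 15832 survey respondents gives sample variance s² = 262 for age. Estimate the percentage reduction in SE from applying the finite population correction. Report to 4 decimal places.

7.4190

f = n/N = 2262/15832 = 0.14287519.
SE_no-fpc = √(s²/n) = 0.34033322; SE_fpc = √((1−f)s²/n) = 0.31508402.
Ratio = √(1−f) = 0.92581035. Reduction = 100·(1 − 0.92581035) = 7.4190%.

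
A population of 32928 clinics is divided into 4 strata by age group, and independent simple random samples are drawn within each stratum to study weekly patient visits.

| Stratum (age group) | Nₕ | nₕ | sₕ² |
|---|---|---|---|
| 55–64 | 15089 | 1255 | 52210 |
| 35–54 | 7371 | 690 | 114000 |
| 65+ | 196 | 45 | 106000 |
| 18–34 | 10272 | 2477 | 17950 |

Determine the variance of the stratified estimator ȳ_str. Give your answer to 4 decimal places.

Var(ȳ_str) = Σₕ Wₕ²(1 − fₕ)sₕ²/nₕ with Wₕ = Nₕ/N, N = 32928.
55–64: Wₕ = 0.45824223; term = 0.45824223²·(1 − 0.08317317)·52210/1255 = 8.0091696.
35–54: Wₕ = 0.22385204; term = 0.22385204²·(1 − 0.09361009)·114000/690 = 7.5040019.
65+: Wₕ = 0.00595238; term = 0.00595238²·(1 − 0.22959184)·106000/45 = 0.064297733.
18–34: Wₕ = 0.31195335; term = 0.31195335²·(1 − 0.24114097)·17950/2477 = 0.53515412.
Sum = 16.112623.

16.1126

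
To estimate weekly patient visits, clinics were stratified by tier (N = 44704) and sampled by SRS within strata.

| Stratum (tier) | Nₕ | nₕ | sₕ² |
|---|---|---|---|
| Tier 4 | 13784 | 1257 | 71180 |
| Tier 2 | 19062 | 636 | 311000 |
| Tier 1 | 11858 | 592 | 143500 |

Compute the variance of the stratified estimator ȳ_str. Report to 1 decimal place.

107.0

Var(ȳ_str) = Σₕ Wₕ²(1 − fₕ)sₕ²/nₕ with Wₕ = Nₕ/N, N = 44704.
Tier 4: Wₕ = 0.30833930; term = 0.30833930²·(1 − 0.09119269)·71180/1257 = 4.8927416.
Tier 2: Wₕ = 0.42640480; term = 0.42640480²·(1 − 0.03336481)·311000/636 = 85.942906.
Tier 1: Wₕ = 0.26525591; term = 0.26525591²·(1 − 0.04992410)·143500/592 = 16.203865.
Sum = 107.03951.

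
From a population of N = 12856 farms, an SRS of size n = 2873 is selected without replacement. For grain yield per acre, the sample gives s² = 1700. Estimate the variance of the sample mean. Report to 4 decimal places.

0.4595

Under SRS without replacement, Var(ȳ) = (1 − f)·s²/n with f = n/N = 2873/12856 = 0.22347542.
Var(ȳ) = (1 − 0.22347542)·1700/2873 = 0.77652458·0.59171598 = 0.459482.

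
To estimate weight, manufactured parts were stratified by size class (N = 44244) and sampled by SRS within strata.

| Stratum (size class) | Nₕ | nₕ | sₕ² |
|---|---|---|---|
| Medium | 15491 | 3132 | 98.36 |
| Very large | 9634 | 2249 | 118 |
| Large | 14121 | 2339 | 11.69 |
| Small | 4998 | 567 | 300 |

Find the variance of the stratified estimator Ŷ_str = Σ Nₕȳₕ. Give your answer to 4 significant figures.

Var(Ŷ_str) = Σₕ Nₕ²(1 − fₕ)sₕ²/nₕ.
Medium: 15491²·(1 − 3132/15491)·98.36/3132 = 6.0125618 × 10^6.
Very large: 9634²·(1 − 2249/9634)·118/2249 = 3.7329287 × 10^6.
Large: 14121²·(1 − 2339/14121)·11.69/2339 = 831512.46.
Small: 4998²·(1 − 567/4998)·300/567 = 1.1717533 × 10^7.
Sum = 2.2294536 × 10^7.

2.229 × 10^7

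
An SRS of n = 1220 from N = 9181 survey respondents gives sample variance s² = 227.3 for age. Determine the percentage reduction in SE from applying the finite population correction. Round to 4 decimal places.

6.8809

f = n/N = 1220/9181 = 0.13288313.
SE_no-fpc = √(s²/n) = 0.43163813; SE_fpc = √((1−f)s²/n) = 0.40193759.
Ratio = √(1−f) = 0.93119110. Reduction = 100·(1 − 0.93119110) = 6.8809%.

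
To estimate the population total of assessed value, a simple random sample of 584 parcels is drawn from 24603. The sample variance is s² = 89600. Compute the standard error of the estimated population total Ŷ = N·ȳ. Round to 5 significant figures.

Var(Ŷ) = N²·Var(ȳ) = N²·(1 − n/N)·s²/n.
f = 584/24603 = 0.02373694; Var(ȳ) = 0.97626306·89600/584 = 149.78283.
Var(Ŷ) = 24603² · 149.78283 = 9.0664687 × 10^10.
SE(Ŷ) = √(9.0664687 × 10^10) = 301110.

301110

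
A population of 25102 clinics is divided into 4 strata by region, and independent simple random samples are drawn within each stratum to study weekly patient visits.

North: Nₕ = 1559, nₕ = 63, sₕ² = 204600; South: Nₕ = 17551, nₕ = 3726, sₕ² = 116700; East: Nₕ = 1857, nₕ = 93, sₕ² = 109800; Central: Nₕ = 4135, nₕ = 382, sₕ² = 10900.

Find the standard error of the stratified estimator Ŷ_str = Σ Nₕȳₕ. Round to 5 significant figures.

Var(Ŷ_str) = Σₕ Nₕ²(1 − fₕ)sₕ²/nₕ.
North: 1559²·(1 − 63/1559)·204600/63 = 7.574305 × 10^9.
South: 17551²·(1 − 3726/17551)·116700/3726 = 7.5996749 × 10^9.
East: 1857²·(1 − 93/1857)·109800/93 = 3.867496 × 10^9.
Central: 4135²·(1 − 382/4135)·10900/382 = 4.4280979 × 10^8.
Sum = 1.9484286 × 10^10.
SE = √(1.9484286 × 10^10) = 139590.

139590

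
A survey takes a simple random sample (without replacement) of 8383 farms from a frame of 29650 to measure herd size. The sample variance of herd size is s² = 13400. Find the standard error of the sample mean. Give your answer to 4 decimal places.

1.0708

Under SRS without replacement, Var(ȳ) = (1 − f)·s²/n with f = n/N = 8383/29650 = 0.28273187.
Var(ȳ) = (1 − 0.28273187)·13400/8383 = 0.71726813·1.5984731 = 1.1465338.
SE(ȳ) = √(1.1465338) = 1.0708.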